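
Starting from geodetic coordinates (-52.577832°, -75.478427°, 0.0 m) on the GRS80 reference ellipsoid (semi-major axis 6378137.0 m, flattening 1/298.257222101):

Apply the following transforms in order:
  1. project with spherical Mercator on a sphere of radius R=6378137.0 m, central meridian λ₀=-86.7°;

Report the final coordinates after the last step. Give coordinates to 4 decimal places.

start: φ=-52.577832°, λ=-75.478427°, h=0.000 m
→ merc (R=6378137.0, λ₀=-86.7°): E=1249179.7923, N=-6905286.8768

E=1249179.7923 m, N=-6905286.8768 m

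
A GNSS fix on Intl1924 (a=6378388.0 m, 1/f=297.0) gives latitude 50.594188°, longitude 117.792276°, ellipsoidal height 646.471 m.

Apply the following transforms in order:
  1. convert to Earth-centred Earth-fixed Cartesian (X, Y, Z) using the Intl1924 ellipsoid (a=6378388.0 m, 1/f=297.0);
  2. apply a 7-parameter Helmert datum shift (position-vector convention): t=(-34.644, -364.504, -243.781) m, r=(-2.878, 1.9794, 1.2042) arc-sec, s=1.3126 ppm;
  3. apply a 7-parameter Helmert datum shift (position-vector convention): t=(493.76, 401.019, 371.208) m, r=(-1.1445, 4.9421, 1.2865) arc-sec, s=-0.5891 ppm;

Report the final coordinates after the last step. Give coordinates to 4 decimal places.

start: φ=50.594188°, λ=117.792276°, h=646.471 m
→ ECEF (a=6378388.000, f=1/297.0): X=-1891934.9014, Y=3589546.6972, Z=4905604.8033
→ Helmert 7p (PV): X=-1891945.9088, Y=3589244.3072, Z=4905335.5324
→ Helmert 7p (PV): X=-1891355.8891, Y=3589658.6296, Z=4905729.2660

X=-1891355.8891 m, Y=3589658.6296 m, Z=4905729.2660 m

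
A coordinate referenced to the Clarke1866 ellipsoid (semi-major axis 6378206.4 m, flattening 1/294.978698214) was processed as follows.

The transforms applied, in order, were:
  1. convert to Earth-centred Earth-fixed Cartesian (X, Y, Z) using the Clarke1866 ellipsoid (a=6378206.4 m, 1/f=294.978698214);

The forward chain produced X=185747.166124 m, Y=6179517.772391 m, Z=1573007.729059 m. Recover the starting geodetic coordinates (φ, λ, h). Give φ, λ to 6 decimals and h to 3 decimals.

φ=14.368489°, λ=88.278292°, h=2401.018 m

start: X=185747.1661, Y=6179517.7724, Z=1573007.7291 m
→ geod (Bowring, a=6378206.400): φ=14.36848900°, λ=88.27829200°, h=2401.0180 m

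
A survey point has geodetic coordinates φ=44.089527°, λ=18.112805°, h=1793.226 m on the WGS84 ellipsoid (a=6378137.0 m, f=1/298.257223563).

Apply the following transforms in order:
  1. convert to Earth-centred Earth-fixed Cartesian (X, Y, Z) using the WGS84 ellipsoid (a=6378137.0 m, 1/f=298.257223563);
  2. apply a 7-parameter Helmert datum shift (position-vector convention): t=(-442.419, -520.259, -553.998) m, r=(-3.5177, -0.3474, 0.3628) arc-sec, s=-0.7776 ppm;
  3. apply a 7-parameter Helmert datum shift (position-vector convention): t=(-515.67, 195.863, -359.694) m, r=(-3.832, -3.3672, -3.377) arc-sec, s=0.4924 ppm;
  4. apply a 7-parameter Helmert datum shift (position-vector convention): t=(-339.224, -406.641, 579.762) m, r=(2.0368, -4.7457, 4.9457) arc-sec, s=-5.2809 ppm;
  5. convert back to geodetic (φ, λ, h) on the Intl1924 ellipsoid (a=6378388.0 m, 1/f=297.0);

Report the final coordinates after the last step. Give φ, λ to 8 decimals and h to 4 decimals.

φ=44.09911018°, λ=18.11175479°, h=270.4781 m

start: φ=44.089527°, λ=18.112805°, h=1793.226 m
→ ECEF (a=6378137.000, f=1/298.257223563): X=4362404.4652, Y=1426932.7495, Z=4416489.6261
→ Helmert 7p (PV): X=4361948.7057, Y=1426494.3740, Z=4415915.2059
→ Helmert 7p (PV): X=4361386.4500, Y=1426701.5641, Z=4415602.3921
→ Helmert 7p (PV): X=4360888.3928, Y=1426348.3606, Z=4416273.2693
→ geod (Bowring, a=6378388.000): φ=44.09911018°, λ=18.11175479°, h=270.4781 m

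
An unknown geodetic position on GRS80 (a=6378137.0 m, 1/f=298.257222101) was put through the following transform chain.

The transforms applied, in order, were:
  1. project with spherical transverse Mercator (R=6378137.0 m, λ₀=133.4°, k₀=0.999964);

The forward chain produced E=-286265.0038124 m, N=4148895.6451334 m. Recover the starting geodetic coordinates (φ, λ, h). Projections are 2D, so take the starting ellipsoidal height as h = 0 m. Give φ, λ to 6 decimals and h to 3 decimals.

φ=37.227635°, λ=130.170702°, h=0.000 m

start: E=-286265.0038, N=4148895.6451 m
→ tm⁻¹: φ=37.22763500°, λ=130.17070200°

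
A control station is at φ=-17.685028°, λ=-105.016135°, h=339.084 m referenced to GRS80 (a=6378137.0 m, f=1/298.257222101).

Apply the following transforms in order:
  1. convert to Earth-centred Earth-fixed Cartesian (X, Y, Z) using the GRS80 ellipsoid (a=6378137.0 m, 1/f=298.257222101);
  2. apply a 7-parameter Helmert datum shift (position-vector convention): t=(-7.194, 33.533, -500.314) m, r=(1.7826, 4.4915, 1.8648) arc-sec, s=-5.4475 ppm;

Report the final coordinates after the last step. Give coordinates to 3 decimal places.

start: φ=-17.685028°, λ=-105.016135°, h=339.084 m
→ ECEF (a=6378137.000, f=1/298.257222101): X=-1574991.9283, Y=-5871335.7178, Z=-1925303.5814
→ Helmert 7p (PV): X=-1574979.3853, Y=-5871267.8009, Z=-1925809.8529

X=-1574979.385 m, Y=-5871267.801 m, Z=-1925809.853 m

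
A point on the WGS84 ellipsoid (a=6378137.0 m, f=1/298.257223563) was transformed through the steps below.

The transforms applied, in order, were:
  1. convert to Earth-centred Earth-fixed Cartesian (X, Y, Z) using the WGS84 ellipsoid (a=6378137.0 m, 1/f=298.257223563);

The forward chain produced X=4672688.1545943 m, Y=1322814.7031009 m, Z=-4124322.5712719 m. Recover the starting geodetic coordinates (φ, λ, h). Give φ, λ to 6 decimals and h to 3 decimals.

φ=-40.530132°, λ=15.806553°, h=2183.495 m

start: X=4672688.1546, Y=1322814.7031, Z=-4124322.5713 m
→ geod (Bowring, a=6378137.000): φ=-40.53013200°, λ=15.80655300°, h=2183.4950 m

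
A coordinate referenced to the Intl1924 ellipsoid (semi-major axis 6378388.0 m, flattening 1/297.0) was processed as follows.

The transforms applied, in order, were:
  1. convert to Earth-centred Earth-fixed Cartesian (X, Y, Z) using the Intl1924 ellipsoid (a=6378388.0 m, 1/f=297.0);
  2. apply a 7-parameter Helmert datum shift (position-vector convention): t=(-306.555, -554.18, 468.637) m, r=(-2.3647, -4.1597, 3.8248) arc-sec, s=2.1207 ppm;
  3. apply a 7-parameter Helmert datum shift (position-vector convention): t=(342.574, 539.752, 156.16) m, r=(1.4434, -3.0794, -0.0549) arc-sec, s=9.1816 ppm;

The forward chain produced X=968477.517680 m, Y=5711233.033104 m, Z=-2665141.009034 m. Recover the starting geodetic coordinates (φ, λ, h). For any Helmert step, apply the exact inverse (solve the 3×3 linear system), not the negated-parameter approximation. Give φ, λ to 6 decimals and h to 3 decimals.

start: X=968477.5177, Y=5711233.0331, Z=-2665141.0090 m
→ Helmert⁻¹: X=968084.7432, Y=5710622.4545, Z=-2665327.1122
→ Helmert⁻¹: X=968441.3882, Y=5711177.1260, Z=-2665744.1511
→ geod (Bowring, a=6378388.000): φ=-24.85845800°, λ=80.37593000°, h=2026.9790 m

φ=-24.858458°, λ=80.375930°, h=2026.979 m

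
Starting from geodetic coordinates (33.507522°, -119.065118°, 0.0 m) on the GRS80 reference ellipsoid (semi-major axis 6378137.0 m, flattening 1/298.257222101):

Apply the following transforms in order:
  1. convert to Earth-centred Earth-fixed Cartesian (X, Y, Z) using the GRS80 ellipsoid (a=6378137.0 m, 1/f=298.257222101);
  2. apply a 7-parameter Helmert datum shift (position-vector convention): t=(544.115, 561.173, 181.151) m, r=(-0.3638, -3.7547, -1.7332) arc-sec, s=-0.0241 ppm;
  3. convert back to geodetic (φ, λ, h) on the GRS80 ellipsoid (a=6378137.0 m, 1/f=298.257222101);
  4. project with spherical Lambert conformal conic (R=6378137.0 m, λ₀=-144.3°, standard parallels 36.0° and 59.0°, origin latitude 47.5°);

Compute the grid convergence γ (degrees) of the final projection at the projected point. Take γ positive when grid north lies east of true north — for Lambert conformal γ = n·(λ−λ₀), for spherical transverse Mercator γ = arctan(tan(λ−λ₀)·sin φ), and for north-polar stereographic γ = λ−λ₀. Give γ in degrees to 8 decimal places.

start: φ=33.507522°, λ=-119.065118°, h=0.000 m
→ ECEF (a=6378137.000, f=1/298.257222101): X=-2586227.0213, Y=-4653197.0906, Z=3501029.9611
→ Helmert 7p (PV): X=-2585785.6741, Y=-4652607.8990, Z=3501172.1570
→ geod (Bowring, a=6378137.000): φ=33.51222180°, λ=-119.06404659°, h=-529.6639 m
→ into lcc (λ₀=-144.3°): φ=33.51222180°, λ−λ₀=25.23595341°
convergence γ = 18.73449150°

18.73449150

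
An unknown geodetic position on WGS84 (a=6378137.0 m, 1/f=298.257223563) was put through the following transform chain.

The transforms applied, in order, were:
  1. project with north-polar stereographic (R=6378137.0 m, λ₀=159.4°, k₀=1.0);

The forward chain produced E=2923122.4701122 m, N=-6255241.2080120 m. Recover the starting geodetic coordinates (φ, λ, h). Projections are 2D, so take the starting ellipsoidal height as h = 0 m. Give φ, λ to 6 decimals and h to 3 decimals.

start: E=2923122.4701, N=-6255241.2080 m
→ stereo⁻¹: φ=33.14962100°, λ=-175.55295300°

φ=33.149621°, λ=-175.552953°, h=0.000 m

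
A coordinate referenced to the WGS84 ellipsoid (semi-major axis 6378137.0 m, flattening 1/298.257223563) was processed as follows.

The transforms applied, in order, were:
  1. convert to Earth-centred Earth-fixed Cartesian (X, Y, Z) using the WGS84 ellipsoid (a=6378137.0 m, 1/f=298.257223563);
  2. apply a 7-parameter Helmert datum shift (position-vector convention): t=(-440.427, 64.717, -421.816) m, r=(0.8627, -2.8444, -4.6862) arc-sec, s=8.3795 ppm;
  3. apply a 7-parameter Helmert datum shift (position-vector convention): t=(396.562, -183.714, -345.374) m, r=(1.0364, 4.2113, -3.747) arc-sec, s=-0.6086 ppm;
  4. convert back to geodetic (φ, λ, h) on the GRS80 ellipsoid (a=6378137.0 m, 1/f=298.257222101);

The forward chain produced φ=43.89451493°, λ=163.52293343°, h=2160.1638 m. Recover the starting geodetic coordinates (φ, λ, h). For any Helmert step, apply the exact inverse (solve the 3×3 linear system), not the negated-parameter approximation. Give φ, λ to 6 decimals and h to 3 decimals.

φ=43.899028°, λ=163.523321°, h=2636.405 m

start: φ=43.894515°, λ=163.522933°, h=2160.164 m
→ ECEF (a=6378137.000, f=1/298.257222101): X=-4416048.2039, Y=1306170.6237, Z=4401150.7593
→ Helmert⁻¹: X=-4416561.0472, Y=1306297.0170, Z=4401402.0757
→ Helmert⁻¹: X=-4416052.5886, Y=1306139.4354, Z=4401842.4416
→ geod (Bowring, a=6378137.000): φ=43.89902800°, λ=163.52332100°, h=2636.4050 m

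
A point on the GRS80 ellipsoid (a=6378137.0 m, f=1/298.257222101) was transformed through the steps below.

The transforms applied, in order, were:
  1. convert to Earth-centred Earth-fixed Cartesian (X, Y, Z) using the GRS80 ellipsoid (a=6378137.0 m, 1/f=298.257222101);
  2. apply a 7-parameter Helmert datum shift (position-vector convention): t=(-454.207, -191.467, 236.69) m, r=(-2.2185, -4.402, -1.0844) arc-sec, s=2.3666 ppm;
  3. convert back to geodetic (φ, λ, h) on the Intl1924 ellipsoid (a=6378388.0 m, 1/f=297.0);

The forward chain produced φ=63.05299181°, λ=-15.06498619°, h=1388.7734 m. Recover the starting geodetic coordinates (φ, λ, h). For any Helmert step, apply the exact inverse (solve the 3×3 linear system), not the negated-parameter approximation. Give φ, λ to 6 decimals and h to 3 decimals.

φ=63.046922°, λ=-15.059240°, h=1516.997 m

start: φ=63.052992°, λ=-15.064986°, h=1388.773 m
→ ECEF (a=6378388.000, f=1/297.0): X=2799222.3203, Y=-753453.2890, Z=5664020.7615
→ Helmert⁻¹: X=2799794.7339, Y=-753306.2364, Z=5663702.8136
→ geod (Bowring, a=6378137.000): φ=63.04692200°, λ=-15.05924000°, h=1516.9970 m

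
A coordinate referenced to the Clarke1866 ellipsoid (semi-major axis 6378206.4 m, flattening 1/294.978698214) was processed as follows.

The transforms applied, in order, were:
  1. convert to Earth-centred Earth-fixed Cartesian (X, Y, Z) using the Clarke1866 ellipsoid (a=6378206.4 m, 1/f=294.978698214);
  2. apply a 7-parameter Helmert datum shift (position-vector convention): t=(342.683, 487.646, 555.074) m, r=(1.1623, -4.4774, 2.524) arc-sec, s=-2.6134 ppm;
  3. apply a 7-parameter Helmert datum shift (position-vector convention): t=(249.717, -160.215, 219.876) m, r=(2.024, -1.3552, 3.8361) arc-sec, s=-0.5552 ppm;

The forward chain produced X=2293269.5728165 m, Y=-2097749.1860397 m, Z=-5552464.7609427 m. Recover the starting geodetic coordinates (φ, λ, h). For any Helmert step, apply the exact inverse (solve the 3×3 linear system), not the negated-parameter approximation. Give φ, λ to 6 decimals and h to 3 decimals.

start: X=2293269.5728, Y=-2097749.1860, Z=-5552464.7609 m
→ Helmert⁻¹: X=2292945.6340, Y=-2097687.2661, Z=-5552682.2011
→ Helmert⁻¹: X=2292462.7215, Y=-2098239.7404, Z=-5553289.7270
→ geod (Bowring, a=6378206.400): φ=-60.93324000°, λ=-42.46716900°, h=2006.5280 m

φ=-60.933240°, λ=-42.467169°, h=2006.528 m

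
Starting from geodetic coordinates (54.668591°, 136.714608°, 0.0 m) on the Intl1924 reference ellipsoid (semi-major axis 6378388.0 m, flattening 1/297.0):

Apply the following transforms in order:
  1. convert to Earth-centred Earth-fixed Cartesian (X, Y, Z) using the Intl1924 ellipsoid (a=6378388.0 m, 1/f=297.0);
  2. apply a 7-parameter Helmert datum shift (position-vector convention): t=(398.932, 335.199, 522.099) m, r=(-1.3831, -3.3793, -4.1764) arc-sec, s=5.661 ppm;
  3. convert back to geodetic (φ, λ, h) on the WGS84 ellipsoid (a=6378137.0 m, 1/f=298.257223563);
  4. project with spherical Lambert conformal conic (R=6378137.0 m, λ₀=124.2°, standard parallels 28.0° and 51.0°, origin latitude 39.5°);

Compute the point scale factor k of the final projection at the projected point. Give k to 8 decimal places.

1.01675442

start: φ=54.668591°, λ=136.714608°, h=0.000 m
→ ECEF (a=6378388.000, f=1/297.0): X=-2691173.6446, Y=2534738.6192, Z=5180240.8139
→ Helmert 7p (PV): X=-2690823.4942, Y=2535177.3940, Z=5180731.1510
→ geod (Bowring, a=6378137.000): φ=54.67002582°, λ=136.70593719°, h=616.8821 m
→ into lcc (λ₀=124.2°): φ=54.67002582°, λ−λ₀=12.50593719°
scale k = 1.01675442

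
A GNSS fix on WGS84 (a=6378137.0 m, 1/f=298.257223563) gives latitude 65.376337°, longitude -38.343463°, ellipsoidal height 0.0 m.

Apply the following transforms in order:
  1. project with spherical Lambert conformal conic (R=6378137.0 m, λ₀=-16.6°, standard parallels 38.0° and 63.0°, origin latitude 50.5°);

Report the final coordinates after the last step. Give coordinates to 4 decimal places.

start: φ=65.376337°, λ=-38.343463°, h=0.000 m
→ lcc (R=6378137.0, λ₀=-16.6°): E=-1005572.0125, N=1783983.3395

E=-1005572.0125 m, N=1783983.3395 m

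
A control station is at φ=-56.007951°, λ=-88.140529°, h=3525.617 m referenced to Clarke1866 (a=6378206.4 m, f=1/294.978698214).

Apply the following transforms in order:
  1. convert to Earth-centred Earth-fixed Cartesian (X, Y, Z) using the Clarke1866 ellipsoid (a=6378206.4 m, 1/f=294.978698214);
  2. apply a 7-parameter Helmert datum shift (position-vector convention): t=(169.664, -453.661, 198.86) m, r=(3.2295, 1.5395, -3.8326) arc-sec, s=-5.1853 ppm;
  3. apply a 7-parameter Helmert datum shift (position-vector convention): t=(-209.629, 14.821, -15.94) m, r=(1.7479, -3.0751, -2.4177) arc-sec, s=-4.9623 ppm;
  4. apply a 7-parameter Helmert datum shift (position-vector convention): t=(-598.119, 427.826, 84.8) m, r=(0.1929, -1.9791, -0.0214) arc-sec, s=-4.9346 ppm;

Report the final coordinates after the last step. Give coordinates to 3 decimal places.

start: φ=-56.007951°, λ=-88.140529°, h=3525.617 m
→ ECEF (a=6378206.400, f=1/294.978698214): X=116041.5635, Y=-3574327.0082, Z=-5267658.9829
→ Helmert 7p (PV): X=116104.8956, Y=-3574681.8158, Z=-5267489.6377
→ Helmert 7p (PV): X=115931.3206, Y=-3574605.9803, Z=-5267507.9998
→ Helmert 7p (PV): X=115382.7999, Y=-3574155.6009, Z=-5267399.4374

X=115382.800 m, Y=-3574155.601 m, Z=-5267399.437 m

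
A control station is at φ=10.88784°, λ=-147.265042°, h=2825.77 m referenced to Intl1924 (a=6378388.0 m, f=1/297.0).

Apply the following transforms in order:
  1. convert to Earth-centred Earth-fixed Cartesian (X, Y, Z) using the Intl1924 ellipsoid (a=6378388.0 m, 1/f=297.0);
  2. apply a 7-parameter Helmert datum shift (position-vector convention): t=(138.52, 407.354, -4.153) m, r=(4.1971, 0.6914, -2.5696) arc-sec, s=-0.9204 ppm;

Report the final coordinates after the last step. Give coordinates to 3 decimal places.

start: φ=10.887840°, λ=-147.265042°, h=2825.770 m
→ ECEF (a=6378388.000, f=1/297.0): X=-5271761.8859, Y=-3388954.8994, Z=1197372.6565
→ Helmert 7p (PV): X=-5271656.7189, Y=-3388503.1161, Z=1197316.1136

X=-5271656.719 m, Y=-3388503.116 m, Z=1197316.114 m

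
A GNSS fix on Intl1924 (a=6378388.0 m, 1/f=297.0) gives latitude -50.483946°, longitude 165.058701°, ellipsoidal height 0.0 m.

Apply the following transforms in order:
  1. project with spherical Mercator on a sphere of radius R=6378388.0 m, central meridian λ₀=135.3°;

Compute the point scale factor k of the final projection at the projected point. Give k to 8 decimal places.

start: φ=-50.483946°, λ=165.058701°, h=0.000 m
→ into merc (λ₀=135.3°): φ=-50.48394600°, λ−λ₀=29.75870100°
scale k = 1.57159956

1.57159956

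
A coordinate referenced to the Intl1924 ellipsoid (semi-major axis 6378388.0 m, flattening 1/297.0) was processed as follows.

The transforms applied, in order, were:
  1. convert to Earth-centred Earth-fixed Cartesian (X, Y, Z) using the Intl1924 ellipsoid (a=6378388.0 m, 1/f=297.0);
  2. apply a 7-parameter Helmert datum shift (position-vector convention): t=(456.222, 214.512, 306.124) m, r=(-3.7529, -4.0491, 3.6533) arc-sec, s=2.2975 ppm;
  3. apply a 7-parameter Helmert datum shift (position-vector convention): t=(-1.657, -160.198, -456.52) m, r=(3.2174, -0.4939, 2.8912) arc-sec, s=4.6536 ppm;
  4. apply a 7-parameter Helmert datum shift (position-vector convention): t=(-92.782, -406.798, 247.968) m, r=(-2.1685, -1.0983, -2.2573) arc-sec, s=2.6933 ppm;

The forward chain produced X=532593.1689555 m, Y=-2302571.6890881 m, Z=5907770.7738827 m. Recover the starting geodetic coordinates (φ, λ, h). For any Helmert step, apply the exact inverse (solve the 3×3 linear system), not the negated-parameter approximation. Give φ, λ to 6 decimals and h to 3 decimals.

φ=68.331476°, λ=-76.980734°, h=2787.949 m

start: X=532593.1690, Y=-2302571.6891, Z=5907770.7739 m
→ Helmert⁻¹: X=532741.1666, Y=-2302214.9670, Z=5907479.8549
→ Helmert⁻¹: X=532722.2246, Y=-2301959.3689, Z=5907943.5131
→ Helmert⁻¹: X=532339.9715, Y=-2302285.5060, Z=5907571.4771
→ geod (Bowring, a=6378388.000): φ=68.33147600°, λ=-76.98073400°, h=2787.9490 m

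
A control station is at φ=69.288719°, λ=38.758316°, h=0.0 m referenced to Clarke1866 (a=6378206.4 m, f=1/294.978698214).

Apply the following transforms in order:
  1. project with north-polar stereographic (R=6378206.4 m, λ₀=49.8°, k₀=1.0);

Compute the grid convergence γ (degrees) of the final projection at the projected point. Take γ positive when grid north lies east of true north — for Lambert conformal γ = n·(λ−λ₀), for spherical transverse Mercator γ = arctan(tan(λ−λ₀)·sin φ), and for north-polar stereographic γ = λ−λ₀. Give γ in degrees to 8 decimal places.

-11.04168400

start: φ=69.288719°, λ=38.758316°, h=0.000 m
→ into stereo (λ₀=49.8°): φ=69.28871900°, λ−λ₀=-11.04168400°
convergence γ = -11.04168400°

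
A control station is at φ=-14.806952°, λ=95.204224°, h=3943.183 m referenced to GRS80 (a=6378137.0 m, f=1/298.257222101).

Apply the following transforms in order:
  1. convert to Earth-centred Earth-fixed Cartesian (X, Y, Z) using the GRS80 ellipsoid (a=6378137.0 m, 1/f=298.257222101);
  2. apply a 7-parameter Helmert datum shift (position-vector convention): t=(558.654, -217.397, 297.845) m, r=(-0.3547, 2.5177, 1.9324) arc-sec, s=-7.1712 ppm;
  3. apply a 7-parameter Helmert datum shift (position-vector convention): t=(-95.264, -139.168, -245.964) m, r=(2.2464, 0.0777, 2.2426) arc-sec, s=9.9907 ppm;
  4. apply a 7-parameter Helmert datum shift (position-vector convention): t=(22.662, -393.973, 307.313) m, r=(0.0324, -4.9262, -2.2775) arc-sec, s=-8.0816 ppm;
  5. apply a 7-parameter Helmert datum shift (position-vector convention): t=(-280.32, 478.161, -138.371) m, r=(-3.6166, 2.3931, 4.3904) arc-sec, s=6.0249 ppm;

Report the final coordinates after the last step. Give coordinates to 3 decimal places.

X=-559774.146 m, Y=6145756.312 m, Z=-1620296.761 m

start: φ=-14.806952°, λ=95.204224°, h=3943.183 m
→ ECEF (a=6378137.000, f=1/298.257222101): X=-559791.6225, Y=6146054.3522, Z=-1620466.1037
→ Helmert 7p (PV): X=-559306.3128, Y=6145784.8497, Z=-1620160.3740
→ Helmert 7p (PV): X=-559474.5952, Y=6145718.6464, Z=-1620355.3804
→ Helmert 7p (PV): X=-559340.8551, Y=6145281.4381, Z=-1620047.3687
→ Helmert 7p (PV): X=-559774.1458, Y=6145756.3123, Z=-1620296.7614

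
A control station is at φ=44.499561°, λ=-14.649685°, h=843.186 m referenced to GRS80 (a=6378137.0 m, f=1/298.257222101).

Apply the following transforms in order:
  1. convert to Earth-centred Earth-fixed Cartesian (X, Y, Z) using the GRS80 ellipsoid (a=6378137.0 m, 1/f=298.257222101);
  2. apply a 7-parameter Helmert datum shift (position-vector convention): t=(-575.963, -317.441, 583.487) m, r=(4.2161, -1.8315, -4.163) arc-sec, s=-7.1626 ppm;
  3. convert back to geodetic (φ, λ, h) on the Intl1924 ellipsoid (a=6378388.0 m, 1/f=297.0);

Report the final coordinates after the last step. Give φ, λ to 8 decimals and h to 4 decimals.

start: φ=44.499561°, λ=-14.649685°, h=843.186 m
→ ECEF (a=6378137.000, f=1/298.257222101): X=4409185.5973, Y=-1152590.6697, Z=4448444.3876
→ Helmert 7p (PV): X=4408515.2917, Y=-1153079.7707, Z=4449011.6036
→ geod (Bowring, a=6378388.000): φ=44.50733277°, λ=-14.65776641°, h=660.3219 m

φ=44.50733277°, λ=-14.65776641°, h=660.3219 m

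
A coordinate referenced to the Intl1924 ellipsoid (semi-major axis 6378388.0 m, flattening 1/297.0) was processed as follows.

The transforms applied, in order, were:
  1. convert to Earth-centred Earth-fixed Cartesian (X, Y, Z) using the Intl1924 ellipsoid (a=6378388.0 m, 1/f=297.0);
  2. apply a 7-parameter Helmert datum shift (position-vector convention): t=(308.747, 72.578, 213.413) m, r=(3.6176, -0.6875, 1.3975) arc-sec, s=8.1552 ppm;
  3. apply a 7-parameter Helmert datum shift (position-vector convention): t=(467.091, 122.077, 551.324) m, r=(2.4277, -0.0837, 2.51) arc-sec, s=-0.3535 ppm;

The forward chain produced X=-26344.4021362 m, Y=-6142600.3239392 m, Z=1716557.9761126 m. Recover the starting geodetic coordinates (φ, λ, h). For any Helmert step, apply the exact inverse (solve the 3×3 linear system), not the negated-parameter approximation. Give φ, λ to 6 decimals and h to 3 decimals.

start: X=-26344.4021, Y=-6142600.3239, Z=1716557.9761 m
→ Helmert⁻¹: X=-26885.5557, Y=-6142704.0473, Z=1716079.5682
→ Helmert⁻¹: X=-27229.9799, Y=-6142696.2501, Z=1715959.9872
→ geod (Bowring, a=6378388.000): φ=15.70796000°, λ=-90.25398500°, h=1102.8030 m

φ=15.707960°, λ=-90.253985°, h=1102.803 m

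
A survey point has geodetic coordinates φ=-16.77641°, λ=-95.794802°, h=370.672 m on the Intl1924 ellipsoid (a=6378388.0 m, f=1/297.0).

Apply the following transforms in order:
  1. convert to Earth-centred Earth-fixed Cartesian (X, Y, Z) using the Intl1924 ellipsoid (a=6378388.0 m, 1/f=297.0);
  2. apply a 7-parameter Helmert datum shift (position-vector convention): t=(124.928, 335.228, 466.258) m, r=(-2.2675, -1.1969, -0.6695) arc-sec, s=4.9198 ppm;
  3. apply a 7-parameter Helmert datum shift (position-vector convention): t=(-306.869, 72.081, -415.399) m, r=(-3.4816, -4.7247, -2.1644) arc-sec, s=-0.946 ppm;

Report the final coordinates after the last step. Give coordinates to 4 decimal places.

start: φ=-16.776410°, λ=-95.794802°, h=370.672 m
→ ECEF (a=6378388.000, f=1/297.0): X=-616799.4621, Y=-6077761.8354, Z=-1829285.3225
→ Helmert 7p (PV): X=-616686.6812, Y=-6077474.6164, Z=-1828764.8293
→ Helmert 7p (PV): X=-617014.8500, Y=-6077421.1833, Z=-1829090.0408

X=-617014.8500 m, Y=-6077421.1833 m, Z=-1829090.0408 m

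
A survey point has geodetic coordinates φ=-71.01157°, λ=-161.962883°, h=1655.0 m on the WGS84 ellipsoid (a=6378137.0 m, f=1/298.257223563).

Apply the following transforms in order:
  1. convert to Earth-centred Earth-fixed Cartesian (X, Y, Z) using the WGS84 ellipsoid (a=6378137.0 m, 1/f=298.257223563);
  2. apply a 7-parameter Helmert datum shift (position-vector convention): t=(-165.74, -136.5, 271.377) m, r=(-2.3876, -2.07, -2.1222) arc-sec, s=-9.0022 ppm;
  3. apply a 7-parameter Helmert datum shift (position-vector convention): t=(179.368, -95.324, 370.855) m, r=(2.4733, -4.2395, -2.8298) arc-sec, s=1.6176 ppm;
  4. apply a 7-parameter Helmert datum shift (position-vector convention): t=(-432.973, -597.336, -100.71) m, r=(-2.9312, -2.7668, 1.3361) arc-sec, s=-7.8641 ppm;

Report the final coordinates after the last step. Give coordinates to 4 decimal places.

start: φ=-71.011570°, λ=-161.962883°, h=1655.000 m
→ ECEF (a=6378137.000, f=1/298.257223563): X=-1979756.6128, Y=-644680.1283, Z=-6010266.8675
→ Helmert 7p (PV): X=-1979850.8471, Y=-644860.0265, Z=-6009953.7905
→ Helmert 7p (PV): X=-1979560.0019, Y=-644857.1666, Z=-6009641.0829
→ Helmert 7p (PV): X=-1979892.6187, Y=-645547.6556, Z=-6009711.9219

X=-1979892.6187 m, Y=-645547.6556 m, Z=-6009711.9219 m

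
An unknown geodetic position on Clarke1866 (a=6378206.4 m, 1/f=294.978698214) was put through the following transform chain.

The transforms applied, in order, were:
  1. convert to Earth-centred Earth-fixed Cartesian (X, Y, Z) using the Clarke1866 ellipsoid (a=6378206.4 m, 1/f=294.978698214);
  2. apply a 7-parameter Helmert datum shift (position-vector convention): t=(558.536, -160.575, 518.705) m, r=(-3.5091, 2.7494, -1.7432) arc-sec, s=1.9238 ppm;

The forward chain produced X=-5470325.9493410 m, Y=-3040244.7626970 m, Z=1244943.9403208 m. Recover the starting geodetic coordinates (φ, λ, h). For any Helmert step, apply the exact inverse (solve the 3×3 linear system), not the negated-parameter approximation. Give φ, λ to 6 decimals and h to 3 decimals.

start: X=-5470325.9493, Y=-3040244.7627, Z=1244943.9403 m
→ Helmert⁻¹: X=-5470864.8532, Y=-3040145.7437, Z=1244298.1968
→ geod (Bowring, a=6378206.400): φ=11.31880700°, λ=-150.93918300°, h=3930.4700 m

φ=11.318807°, λ=-150.939183°, h=3930.470 m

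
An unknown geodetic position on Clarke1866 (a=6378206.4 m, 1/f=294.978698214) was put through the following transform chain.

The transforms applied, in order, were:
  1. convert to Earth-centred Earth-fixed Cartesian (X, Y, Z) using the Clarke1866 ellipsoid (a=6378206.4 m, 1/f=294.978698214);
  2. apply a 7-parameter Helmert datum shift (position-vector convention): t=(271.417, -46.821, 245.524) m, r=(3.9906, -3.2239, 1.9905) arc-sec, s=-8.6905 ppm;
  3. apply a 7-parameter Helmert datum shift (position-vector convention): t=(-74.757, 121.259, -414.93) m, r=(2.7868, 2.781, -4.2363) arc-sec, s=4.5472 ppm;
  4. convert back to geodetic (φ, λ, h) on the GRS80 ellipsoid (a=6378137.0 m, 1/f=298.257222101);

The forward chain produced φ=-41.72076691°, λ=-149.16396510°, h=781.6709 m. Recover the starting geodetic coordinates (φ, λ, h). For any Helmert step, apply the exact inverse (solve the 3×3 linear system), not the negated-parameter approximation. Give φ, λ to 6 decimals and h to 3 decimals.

start: φ=-41.720767°, λ=-149.163965°, h=781.671 m
→ ECEF (a=6378137.000, f=1/298.257222101): X=-4094224.0312, Y=-2444138.6753, Z=-4223025.2366
→ Helmert⁻¹: X=-4094023.5220, Y=-2444389.9544, Z=-4222613.2784
→ Helmert⁻¹: X=-4094420.1116, Y=-2444406.5622, Z=-4222784.2142
→ geod (Bowring, a=6378206.400): φ=-41.71944300°, λ=-149.16240900°, h=885.2010 m

φ=-41.719443°, λ=-149.162409°, h=885.201 m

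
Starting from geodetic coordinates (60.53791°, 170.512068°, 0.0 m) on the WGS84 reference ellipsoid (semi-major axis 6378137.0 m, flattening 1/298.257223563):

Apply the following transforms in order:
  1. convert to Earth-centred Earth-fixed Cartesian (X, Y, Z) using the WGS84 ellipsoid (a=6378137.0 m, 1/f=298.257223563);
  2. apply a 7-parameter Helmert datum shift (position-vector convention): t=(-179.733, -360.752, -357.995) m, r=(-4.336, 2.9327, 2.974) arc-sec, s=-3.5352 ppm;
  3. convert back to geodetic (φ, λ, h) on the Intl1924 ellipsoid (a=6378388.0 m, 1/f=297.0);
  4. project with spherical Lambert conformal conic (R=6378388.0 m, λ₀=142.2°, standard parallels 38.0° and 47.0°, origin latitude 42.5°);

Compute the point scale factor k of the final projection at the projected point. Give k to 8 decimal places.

1.05491047

start: φ=60.537910°, λ=170.512068°, h=0.000 m
→ ECEF (a=6378137.000, f=1/298.257223563): X=-3102038.4792, Y=518431.5685, Z=5530199.1692
→ Helmert 7p (PV): X=-3102136.0919, Y=518140.5104, Z=5529854.8307
→ geod (Bowring, a=6378388.000): φ=60.53671596°, λ=170.51759092°, h=-457.8359 m
→ into lcc (λ₀=142.2°): φ=60.53671596°, λ−λ₀=28.31759092°
scale k = 1.05491047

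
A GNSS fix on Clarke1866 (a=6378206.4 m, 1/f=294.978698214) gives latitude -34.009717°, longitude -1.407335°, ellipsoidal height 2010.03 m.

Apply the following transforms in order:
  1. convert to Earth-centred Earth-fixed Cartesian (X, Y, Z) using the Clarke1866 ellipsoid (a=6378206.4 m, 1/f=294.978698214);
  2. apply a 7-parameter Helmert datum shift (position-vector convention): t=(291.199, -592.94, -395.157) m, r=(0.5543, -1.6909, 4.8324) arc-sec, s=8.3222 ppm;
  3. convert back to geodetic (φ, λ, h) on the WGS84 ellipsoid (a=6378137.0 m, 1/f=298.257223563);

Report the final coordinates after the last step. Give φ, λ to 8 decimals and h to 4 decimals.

φ=-34.00867397°, λ=-1.41221880°, h=2532.4762 m

start: φ=-34.009717°, λ=-1.407335°, h=2010.030 m
→ ECEF (a=6378206.400, f=1/294.978698214): X=5292843.9096, Y=-130032.3151, Z=-3548278.9861
→ Helmert 7p (PV): X=5293211.2912, Y=-130492.7993, Z=-3548660.6325
→ geod (Bowring, a=6378137.000): φ=-34.00867397°, λ=-1.41221880°, h=2532.4762 m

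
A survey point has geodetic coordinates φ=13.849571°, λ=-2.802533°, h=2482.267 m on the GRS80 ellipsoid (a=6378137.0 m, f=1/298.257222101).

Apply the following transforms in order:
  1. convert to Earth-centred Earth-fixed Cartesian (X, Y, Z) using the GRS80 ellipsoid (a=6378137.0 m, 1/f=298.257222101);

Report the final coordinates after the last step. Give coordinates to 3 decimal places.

start: φ=13.849571°, λ=-2.802533°, h=2482.267 m
→ ECEF (a=6378137.000, f=1/298.257222101): X=6188896.1191, Y=-302961.7792, Z=1517421.8721

X=6188896.119 m, Y=-302961.779 m, Z=1517421.872 m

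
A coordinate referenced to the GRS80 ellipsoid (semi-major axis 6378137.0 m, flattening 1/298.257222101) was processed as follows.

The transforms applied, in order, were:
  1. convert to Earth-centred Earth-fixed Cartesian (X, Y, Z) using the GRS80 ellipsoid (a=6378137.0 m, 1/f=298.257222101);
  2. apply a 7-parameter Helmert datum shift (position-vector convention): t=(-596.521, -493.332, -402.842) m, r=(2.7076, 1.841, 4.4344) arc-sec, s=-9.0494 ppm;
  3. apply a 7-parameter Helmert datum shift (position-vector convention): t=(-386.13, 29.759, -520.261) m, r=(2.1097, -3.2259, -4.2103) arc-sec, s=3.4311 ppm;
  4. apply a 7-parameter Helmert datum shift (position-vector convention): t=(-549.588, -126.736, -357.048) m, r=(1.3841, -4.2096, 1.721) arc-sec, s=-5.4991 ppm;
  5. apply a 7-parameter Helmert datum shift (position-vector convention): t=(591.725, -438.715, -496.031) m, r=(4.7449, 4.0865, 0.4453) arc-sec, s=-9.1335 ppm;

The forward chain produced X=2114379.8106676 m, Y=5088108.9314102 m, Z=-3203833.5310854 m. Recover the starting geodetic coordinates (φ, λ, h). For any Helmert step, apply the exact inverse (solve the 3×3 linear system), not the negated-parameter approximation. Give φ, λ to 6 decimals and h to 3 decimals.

φ=-30.327129°, λ=67.428476°, h=1347.539 m

start: X=2114379.8107, Y=5088108.9314, Z=-3203833.5311 m
→ Helmert⁻¹: X=2113881.8439, Y=5088515.8677, Z=-3203441.9338
→ Helmert⁻¹: X=2114420.1444, Y=5088631.4506, Z=-3203179.7989
→ Helmert⁻¹: X=2114645.0598, Y=5088594.6386, Z=-3202733.6682
→ Helmert⁻¹: X=2115398.7128, Y=5089046.5087, Z=-3202407.7278
→ geod (Bowring, a=6378137.000): φ=-30.32712900°, λ=67.42847600°, h=1347.5390 m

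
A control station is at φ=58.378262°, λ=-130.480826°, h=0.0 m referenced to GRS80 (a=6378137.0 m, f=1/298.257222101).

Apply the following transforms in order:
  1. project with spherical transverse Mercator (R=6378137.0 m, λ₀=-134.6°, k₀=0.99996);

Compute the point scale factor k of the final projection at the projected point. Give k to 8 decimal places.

start: φ=58.378262°, λ=-130.480826°, h=0.000 m
→ into tm (λ₀=-134.6°): φ=58.37826200°, λ−λ₀=4.11917400°
scale k = 1.00066993

1.00066993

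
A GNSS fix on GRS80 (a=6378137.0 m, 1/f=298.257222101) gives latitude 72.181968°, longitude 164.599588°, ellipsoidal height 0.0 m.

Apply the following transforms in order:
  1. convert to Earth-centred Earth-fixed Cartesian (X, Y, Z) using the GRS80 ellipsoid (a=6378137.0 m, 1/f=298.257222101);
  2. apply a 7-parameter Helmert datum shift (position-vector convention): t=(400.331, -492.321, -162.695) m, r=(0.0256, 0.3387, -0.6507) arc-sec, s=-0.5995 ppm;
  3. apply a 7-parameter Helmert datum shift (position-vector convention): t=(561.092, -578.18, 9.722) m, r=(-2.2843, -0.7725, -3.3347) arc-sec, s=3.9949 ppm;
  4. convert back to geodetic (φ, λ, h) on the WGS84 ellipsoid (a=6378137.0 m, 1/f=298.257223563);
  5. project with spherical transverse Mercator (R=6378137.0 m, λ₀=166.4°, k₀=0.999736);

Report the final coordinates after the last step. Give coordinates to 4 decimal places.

start: φ=72.181968°, λ=164.599588°, h=0.000 m
→ ECEF (a=6378137.000, f=1/298.257222101): X=-1887334.2102, Y=519873.0539, Z=6049930.2832
→ Helmert 7p (PV): X=-1886921.1733, Y=519385.6243, Z=6049767.1250
→ Helmert 7p (PV): X=-1886381.8800, Y=518907.0244, Z=6049788.1963
→ geod (Bowring, a=6378137.000): φ=72.19160005°, λ=164.61945647°, h=-494.5905 m
→ tm (R=6378137.0, λ₀=166.4°): E=-60595.3550, N=8035107.0776

E=-60595.3550 m, N=8035107.0776 m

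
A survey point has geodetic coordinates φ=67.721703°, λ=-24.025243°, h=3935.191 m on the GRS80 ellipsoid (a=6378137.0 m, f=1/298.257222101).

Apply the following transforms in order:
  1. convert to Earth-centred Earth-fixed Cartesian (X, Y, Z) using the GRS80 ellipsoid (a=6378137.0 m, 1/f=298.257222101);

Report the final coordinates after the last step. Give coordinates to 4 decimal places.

X=2216228.1910 m, Y=-987898.5574 m, Z=5883036.9931 m

start: φ=67.721703°, λ=-24.025243°, h=3935.191 m
→ ECEF (a=6378137.000, f=1/298.257222101): X=2216228.1910, Y=-987898.5574, Z=5883036.9931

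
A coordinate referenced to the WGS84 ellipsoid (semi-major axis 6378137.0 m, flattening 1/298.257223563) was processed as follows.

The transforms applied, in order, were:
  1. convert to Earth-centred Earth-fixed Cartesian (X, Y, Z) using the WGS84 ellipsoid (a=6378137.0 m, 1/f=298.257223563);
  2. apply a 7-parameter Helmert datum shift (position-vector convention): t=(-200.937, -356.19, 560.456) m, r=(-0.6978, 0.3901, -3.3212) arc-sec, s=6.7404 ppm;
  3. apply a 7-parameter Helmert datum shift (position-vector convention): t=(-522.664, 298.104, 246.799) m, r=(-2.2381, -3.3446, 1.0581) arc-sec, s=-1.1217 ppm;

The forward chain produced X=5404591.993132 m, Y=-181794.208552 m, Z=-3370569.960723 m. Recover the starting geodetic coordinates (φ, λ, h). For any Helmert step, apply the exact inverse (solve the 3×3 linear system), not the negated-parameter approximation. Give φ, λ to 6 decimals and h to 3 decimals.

φ=-32.111729°, λ=-1.924539°, h=952.769 m

start: X=5404591.9931, Y=-181794.2086, Z=-3370569.9607 m
→ Helmert⁻¹: X=5405065.1264, Y=-182083.6673, Z=-3370910.1600
→ Helmert⁻¹: X=5405238.9308, Y=-181627.8136, Z=-3371438.2829
→ geod (Bowring, a=6378137.000): φ=-32.11172900°, λ=-1.92453900°, h=952.7690 m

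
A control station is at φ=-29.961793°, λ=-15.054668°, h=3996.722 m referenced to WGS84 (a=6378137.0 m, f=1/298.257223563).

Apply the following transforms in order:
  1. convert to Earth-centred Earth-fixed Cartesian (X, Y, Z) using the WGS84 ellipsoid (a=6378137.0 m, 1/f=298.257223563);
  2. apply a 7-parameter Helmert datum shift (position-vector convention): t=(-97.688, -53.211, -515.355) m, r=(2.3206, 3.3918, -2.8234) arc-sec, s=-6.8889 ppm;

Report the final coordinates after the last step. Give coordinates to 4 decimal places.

X=5343699.5078 m, Y=-1437442.3423 m, Z=-3169298.7526 m

start: φ=-29.961793°, λ=-15.054668°, h=3996.722 m
→ ECEF (a=6378137.000, f=1/298.257223563): X=5343905.7897, Y=-1437361.5345, Z=-3168701.1813
→ Helmert 7p (PV): X=5343699.5078, Y=-1437442.3423, Z=-3169298.7526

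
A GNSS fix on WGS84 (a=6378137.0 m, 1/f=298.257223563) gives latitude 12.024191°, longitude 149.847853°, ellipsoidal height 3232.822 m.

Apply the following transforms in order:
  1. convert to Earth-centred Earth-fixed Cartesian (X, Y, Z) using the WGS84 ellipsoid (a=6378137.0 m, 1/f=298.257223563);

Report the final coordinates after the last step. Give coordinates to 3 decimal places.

X=-5397654.892 m, Y=3135477.948 m, Z=1320693.478 m

start: φ=12.024191°, λ=149.847853°, h=3232.822 m
→ ECEF (a=6378137.000, f=1/298.257223563): X=-5397654.8923, Y=3135477.9477, Z=1320693.4779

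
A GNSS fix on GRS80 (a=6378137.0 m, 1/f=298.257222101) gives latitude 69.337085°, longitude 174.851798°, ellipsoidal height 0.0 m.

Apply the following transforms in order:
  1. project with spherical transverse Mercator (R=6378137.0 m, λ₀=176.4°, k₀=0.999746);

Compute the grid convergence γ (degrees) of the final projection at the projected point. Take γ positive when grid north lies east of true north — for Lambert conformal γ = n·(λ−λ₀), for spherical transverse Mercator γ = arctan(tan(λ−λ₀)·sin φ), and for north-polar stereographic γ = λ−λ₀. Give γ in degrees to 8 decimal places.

start: φ=69.337085°, λ=174.851798°, h=0.000 m
→ into tm (λ₀=176.4°): φ=69.33708500°, λ−λ₀=-1.54820200°
convergence γ = -1.44865412°

-1.44865412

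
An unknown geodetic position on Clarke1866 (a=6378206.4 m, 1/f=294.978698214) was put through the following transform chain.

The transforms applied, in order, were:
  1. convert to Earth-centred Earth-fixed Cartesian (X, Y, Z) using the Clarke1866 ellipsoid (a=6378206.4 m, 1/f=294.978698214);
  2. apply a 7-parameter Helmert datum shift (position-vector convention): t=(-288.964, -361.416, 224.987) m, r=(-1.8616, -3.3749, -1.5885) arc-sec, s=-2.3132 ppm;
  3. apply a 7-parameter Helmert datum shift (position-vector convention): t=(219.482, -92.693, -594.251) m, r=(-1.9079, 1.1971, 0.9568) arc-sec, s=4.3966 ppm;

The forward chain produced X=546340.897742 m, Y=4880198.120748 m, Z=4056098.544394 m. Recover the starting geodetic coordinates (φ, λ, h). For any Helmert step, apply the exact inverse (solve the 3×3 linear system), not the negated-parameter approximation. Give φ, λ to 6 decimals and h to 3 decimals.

start: X=546340.8977, Y=4880198.1207, Z=4056098.5444 m
→ Helmert⁻¹: X=546118.1086, Y=4880229.3002, Z=4056723.2703
→ Helmert⁻¹: X=546437.1230, Y=4880569.6027, Z=4056542.7746
→ geod (Bowring, a=6378206.400): φ=39.74790700°, λ=83.61166900°, h=369.2160 m

φ=39.747907°, λ=83.611669°, h=369.216 m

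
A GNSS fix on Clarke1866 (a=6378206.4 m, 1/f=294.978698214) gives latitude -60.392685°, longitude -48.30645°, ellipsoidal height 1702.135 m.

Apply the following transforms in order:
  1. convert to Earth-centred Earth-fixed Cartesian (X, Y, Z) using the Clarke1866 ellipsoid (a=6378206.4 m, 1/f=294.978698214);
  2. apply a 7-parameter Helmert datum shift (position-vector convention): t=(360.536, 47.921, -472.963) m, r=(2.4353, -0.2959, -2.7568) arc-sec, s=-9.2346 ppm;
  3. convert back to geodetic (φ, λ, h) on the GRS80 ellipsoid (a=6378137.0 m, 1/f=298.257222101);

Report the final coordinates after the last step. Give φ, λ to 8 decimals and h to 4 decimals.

start: φ=-60.392685°, λ=-48.306450°, h=1702.135 m
→ ECEF (a=6378206.400, f=1/294.978698214): X=2101931.9424, Y=-2359691.4641, Z=-5523505.5848
→ Helmert 7p (PV): X=2102249.4538, Y=-2359584.6315, Z=-5523952.3849
→ geod (Bowring, a=6378137.000): φ=-60.39180327°, λ=-48.30086319°, h=2045.2394 m

φ=-60.39180327°, λ=-48.30086319°, h=2045.2394 m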